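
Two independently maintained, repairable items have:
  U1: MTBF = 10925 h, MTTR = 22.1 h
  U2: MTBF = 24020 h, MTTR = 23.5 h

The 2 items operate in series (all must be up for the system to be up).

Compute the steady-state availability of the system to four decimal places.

A(U1) = MTBF/(MTBF+MTTR) = 10925/(10925+22.1) = 0.997981
A(U2) = MTBF/(MTBF+MTTR) = 24020/(24020+23.5) = 0.999023
Series availability: 0.997981 × 0.999023 = 0.9970

0.9970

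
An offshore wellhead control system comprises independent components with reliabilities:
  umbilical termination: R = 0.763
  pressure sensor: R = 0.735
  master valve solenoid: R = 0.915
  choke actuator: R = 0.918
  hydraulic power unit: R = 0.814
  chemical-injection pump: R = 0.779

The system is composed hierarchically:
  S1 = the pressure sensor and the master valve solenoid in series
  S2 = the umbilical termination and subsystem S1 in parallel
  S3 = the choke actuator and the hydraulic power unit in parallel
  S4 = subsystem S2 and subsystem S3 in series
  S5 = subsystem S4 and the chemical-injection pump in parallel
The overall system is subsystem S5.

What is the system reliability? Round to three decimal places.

Series (pressure sensor and master valve solenoid): 0.73500 × 0.91500 = 0.67253
Parallel (umbilical termination and [0.67253]): 1 − (1 − 0.76300)(1 − 0.67253) = 0.92239
Parallel (choke actuator and hydraulic power unit): 1 − (1 − 0.91800)(1 − 0.81400) = 0.98475
Series ([0.92239] and [0.98475]): 0.92239 × 0.98475 = 0.90832
Parallel ([0.90832] and chemical-injection pump): 1 − (1 − 0.90832)(1 − 0.77900) = 0.980

0.980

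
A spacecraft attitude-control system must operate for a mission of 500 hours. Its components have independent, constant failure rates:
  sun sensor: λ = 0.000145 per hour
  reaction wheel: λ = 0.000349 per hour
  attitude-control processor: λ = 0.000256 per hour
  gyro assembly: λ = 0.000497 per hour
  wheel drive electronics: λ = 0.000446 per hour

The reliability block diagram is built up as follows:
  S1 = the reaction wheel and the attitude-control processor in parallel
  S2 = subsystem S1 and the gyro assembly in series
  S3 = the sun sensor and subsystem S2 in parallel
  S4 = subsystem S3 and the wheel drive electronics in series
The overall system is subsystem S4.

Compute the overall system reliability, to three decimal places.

R(sun sensor) = exp(−0.000145 × 500) = 0.93007
R(reaction wheel) = exp(−0.000349 × 500) = 0.83988
R(attitude-control processor) = exp(−0.000256 × 500) = 0.87985
R(gyro assembly) = exp(−0.000497 × 500) = 0.77997
R(wheel drive electronics) = exp(−0.000446 × 500) = 0.80011
Parallel (reaction wheel and attitude-control processor): 1 − (1 − 0.83988)(1 − 0.87985) = 0.98076
Series ([0.98076] and gyro assembly): 0.98076 × 0.77997 = 0.76496
Parallel (sun sensor and [0.76496]): 1 − (1 − 0.93007)(1 − 0.76496) = 0.98356
Series ([0.98356] and wheel drive electronics): 0.98356 × 0.80011 = 0.787

0.787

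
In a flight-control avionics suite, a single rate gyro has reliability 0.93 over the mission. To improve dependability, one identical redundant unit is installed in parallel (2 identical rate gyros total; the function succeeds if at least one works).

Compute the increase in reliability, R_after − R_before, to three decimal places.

R_before = 0.93
R_after = 1 − (1 − 0.93)^2 = 0.995
ΔR = 0.995 − 0.93 = 0.065

0.065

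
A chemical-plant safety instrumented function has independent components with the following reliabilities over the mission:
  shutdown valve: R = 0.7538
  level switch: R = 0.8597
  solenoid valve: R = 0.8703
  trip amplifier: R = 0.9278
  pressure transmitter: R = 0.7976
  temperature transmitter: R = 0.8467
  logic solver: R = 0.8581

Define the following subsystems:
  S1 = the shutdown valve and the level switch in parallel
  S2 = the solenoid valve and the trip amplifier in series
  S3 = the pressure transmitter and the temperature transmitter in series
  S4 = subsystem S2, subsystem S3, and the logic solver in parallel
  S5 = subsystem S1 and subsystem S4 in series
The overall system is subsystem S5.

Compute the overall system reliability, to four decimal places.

0.9569

Parallel (shutdown valve and level switch): 1 − (1 − 0.753800)(1 − 0.859700) = 0.965458
Series (solenoid valve and trip amplifier): 0.870300 × 0.927800 = 0.807464
Series (pressure transmitter and temperature transmitter): 0.797600 × 0.846700 = 0.675328
Parallel ([0.807464], [0.675328], and logic solver): 1 − (1 − 0.807464)(1 − 0.675328)(1 − 0.858100) = 0.991130
Series ([0.965458] and [0.991130]): 0.965458 × 0.991130 = 0.9569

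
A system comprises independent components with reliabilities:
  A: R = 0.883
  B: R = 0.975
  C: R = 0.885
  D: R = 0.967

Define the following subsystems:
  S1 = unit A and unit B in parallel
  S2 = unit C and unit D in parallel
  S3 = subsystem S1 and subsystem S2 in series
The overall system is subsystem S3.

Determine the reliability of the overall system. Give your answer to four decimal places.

Parallel (A and B): 1 − (1 − 0.883000)(1 − 0.975000) = 0.997075
Parallel (C and D): 1 − (1 − 0.885000)(1 − 0.967000) = 0.996205
Series ([0.997075] and [0.996205]): 0.997075 × 0.996205 = 0.9933

0.9933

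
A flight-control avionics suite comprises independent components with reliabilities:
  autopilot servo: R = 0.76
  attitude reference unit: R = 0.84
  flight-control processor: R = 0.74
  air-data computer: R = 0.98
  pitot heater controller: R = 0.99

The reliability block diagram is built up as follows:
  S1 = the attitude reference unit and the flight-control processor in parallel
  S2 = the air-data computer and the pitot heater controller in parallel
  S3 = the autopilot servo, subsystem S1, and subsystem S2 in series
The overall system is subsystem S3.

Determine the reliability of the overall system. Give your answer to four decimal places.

Parallel (attitude reference unit and flight-control processor): 1 − (1 − 0.840000)(1 − 0.740000) = 0.958400
Parallel (air-data computer and pitot heater controller): 1 − (1 − 0.980000)(1 − 0.990000) = 0.999800
Series (autopilot servo, [0.958400], and [0.999800]): 0.760000 × 0.958400 × 0.999800 = 0.7282

0.7282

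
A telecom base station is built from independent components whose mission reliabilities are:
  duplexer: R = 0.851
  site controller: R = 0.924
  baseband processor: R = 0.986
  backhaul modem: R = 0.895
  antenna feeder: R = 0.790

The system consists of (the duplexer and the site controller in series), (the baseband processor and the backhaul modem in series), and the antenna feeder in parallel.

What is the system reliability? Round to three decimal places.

0.995

Series (duplexer and site controller): 0.85100 × 0.92400 = 0.78632
Series (baseband processor and backhaul modem): 0.98600 × 0.89500 = 0.88247
Parallel ([0.78632], [0.88247], and antenna feeder): 1 − (1 − 0.78632)(1 − 0.88247)(1 − 0.79000) = 0.995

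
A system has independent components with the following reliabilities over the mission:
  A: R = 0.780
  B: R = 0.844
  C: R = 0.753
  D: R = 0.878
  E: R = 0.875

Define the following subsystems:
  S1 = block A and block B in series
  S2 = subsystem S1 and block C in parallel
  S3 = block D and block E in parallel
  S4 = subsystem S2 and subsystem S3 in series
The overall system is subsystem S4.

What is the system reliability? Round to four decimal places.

0.9016

Series (A and B): 0.780000 × 0.844000 = 0.658320
Parallel ([0.658320] and C): 1 − (1 − 0.658320)(1 − 0.753000) = 0.915605
Parallel (D and E): 1 − (1 − 0.878000)(1 − 0.875000) = 0.984750
Series ([0.915605] and [0.984750]): 0.915605 × 0.984750 = 0.9016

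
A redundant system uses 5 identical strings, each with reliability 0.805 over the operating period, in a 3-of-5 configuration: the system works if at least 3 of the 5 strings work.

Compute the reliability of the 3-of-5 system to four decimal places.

0.9458

R = Σ_{i=3}^{5} C(5,i) p^i (1−p)^{5−i} with p = 0.805
C(5,3)·0.805^3·0.195^2 = 0.198361
C(5,4)·0.805^4·0.195^1 = 0.409438
C(5,5)·0.805^5·0.195^0 = 0.338049
Sum = 0.9458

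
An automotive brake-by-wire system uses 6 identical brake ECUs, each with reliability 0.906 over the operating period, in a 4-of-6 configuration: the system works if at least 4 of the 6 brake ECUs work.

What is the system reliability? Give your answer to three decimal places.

0.987

R = Σ_{i=4}^{6} C(6,i) p^i (1−p)^{6−i} with p = 0.906
C(6,4)·0.906^4·0.094^2 = 0.08930
C(6,5)·0.906^5·0.094^1 = 0.34429
C(6,6)·0.906^6·0.094^0 = 0.55306
Sum = 0.987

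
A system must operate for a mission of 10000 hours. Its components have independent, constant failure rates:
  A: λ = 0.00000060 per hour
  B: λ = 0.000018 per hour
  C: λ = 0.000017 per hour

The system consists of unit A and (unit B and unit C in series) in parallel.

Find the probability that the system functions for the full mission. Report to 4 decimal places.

0.9982

R(A) = exp(−0.00000060 × 10000) = 0.994018
R(B) = exp(−0.000018 × 10000) = 0.835270
R(C) = exp(−0.000017 × 10000) = 0.843665
Series (B and C): 0.835270 × 0.843665 = 0.704688
Parallel (A and [0.704688]): 1 − (1 − 0.994018)(1 − 0.704688) = 0.9982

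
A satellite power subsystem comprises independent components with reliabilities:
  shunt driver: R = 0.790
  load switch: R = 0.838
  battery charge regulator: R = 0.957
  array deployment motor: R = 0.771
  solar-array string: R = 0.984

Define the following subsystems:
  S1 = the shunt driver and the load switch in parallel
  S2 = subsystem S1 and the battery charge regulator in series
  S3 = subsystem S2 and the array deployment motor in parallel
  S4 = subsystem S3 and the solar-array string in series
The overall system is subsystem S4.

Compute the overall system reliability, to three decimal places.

0.967

Parallel (shunt driver and load switch): 1 − (1 − 0.79000)(1 − 0.83800) = 0.96598
Series ([0.96598] and battery charge regulator): 0.96598 × 0.95700 = 0.92444
Parallel ([0.92444] and array deployment motor): 1 − (1 − 0.92444)(1 − 0.77100) = 0.98270
Series ([0.98270] and solar-array string): 0.98270 × 0.98400 = 0.967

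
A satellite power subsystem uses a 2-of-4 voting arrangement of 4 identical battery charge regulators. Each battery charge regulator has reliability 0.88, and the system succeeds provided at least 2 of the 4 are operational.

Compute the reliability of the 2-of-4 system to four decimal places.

R = Σ_{i=2}^{4} C(4,i) p^i (1−p)^{4−i} with p = 0.88
C(4,2)·0.88^2·0.12^2 = 0.066908
C(4,3)·0.88^3·0.12^1 = 0.327107
C(4,4)·0.88^4·0.12^0 = 0.599695
Sum = 0.9937

0.9937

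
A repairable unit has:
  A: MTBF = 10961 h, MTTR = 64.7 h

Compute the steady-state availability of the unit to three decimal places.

0.994

A(A) = MTBF/(MTBF+MTTR) = 10961/(10961+64.7) = 0.994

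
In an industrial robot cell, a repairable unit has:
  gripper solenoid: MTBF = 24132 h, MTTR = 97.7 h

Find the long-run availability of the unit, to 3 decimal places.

0.996

A(gripper solenoid) = MTBF/(MTBF+MTTR) = 24132/(24132+97.7) = 0.996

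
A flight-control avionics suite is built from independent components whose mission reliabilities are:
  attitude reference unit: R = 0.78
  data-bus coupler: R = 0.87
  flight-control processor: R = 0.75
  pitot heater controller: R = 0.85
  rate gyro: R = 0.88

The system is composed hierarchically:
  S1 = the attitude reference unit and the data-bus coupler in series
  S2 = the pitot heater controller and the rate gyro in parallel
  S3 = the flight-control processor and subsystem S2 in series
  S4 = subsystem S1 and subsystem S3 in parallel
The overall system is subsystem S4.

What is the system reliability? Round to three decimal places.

Series (attitude reference unit and data-bus coupler): 0.78000 × 0.87000 = 0.67860
Parallel (pitot heater controller and rate gyro): 1 − (1 − 0.85000)(1 − 0.88000) = 0.98200
Series (flight-control processor and [0.98200]): 0.75000 × 0.98200 = 0.73650
Parallel ([0.67860] and [0.73650]): 1 − (1 − 0.67860)(1 − 0.73650) = 0.915

0.915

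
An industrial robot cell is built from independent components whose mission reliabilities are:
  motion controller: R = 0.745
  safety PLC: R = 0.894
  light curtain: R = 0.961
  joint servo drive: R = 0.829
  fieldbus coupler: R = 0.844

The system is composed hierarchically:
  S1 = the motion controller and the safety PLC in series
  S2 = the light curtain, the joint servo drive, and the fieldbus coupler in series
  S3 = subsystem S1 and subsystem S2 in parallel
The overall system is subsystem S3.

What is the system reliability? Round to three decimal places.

0.891

Series (motion controller and safety PLC): 0.74500 × 0.89400 = 0.66603
Series (light curtain, joint servo drive, and fieldbus coupler): 0.96100 × 0.82900 × 0.84400 = 0.67239
Parallel ([0.66603] and [0.67239]): 1 − (1 − 0.66603)(1 − 0.67239) = 0.891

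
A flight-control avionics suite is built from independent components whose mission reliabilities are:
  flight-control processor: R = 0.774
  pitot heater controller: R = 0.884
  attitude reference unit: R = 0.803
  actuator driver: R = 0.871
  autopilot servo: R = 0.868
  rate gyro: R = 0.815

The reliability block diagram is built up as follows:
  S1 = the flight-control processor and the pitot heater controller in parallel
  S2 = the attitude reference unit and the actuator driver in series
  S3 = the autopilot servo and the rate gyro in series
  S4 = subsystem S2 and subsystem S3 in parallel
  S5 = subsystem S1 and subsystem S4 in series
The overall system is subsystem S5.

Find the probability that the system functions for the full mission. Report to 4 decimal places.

Parallel (flight-control processor and pitot heater controller): 1 − (1 − 0.774000)(1 − 0.884000) = 0.973784
Series (attitude reference unit and actuator driver): 0.803000 × 0.871000 = 0.699413
Series (autopilot servo and rate gyro): 0.868000 × 0.815000 = 0.707420
Parallel ([0.699413] and [0.707420]): 1 − (1 − 0.699413)(1 − 0.707420) = 0.912054
Series ([0.973784] and [0.912054]): 0.973784 × 0.912054 = 0.8881

0.8881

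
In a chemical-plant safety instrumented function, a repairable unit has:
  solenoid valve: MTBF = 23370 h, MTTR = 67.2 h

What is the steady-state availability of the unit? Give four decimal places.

0.9971

A(solenoid valve) = MTBF/(MTBF+MTTR) = 23370/(23370+67.2) = 0.9971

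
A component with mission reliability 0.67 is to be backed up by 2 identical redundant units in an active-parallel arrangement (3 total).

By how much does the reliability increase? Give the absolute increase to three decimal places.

R_before = 0.67
R_after = 1 − (1 − 0.67)^3 = 0.964
ΔR = 0.964 − 0.67 = 0.294

0.294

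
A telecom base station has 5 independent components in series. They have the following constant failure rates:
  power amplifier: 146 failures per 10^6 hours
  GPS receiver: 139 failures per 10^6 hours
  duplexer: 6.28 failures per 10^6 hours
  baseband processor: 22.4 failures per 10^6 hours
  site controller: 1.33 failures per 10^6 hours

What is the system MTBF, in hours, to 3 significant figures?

3170

Series of exponential components: λ_sys = Σ λ_i
λ_sys = 0.000146 + 0.000139 + 0.00000628 + 0.0000224 + 0.00000133 = 3.1501e-04 /h
MTBF = 1 / λ_sys = 3170 h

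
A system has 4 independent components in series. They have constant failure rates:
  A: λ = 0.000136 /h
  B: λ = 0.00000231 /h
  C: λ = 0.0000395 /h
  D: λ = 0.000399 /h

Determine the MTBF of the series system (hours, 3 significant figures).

1730

Series of exponential components: λ_sys = Σ λ_i
λ_sys = 0.000136 + 0.00000231 + 0.0000395 + 0.000399 = 5.7681e-04 /h
MTBF = 1 / λ_sys = 1730 h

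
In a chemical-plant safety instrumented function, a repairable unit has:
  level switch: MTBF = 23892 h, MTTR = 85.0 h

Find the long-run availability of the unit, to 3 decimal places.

0.996

A(level switch) = MTBF/(MTBF+MTTR) = 23892/(23892+85.0) = 0.996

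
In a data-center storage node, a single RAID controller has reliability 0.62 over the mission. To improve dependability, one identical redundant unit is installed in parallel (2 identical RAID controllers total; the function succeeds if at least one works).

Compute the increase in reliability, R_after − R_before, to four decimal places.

R_before = 0.62
R_after = 1 − (1 − 0.62)^2 = 0.8556
ΔR = 0.8556 − 0.62 = 0.2356

0.2356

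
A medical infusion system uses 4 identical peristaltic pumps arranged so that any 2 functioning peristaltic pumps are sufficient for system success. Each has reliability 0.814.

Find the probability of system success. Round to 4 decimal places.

0.9779

R = Σ_{i=2}^{4} C(4,i) p^i (1−p)^{4−i} with p = 0.814
C(4,2)·0.814^2·0.186^2 = 0.137539
C(4,3)·0.814^3·0.186^1 = 0.401279
C(4,4)·0.814^4·0.186^0 = 0.439033
Sum = 0.9779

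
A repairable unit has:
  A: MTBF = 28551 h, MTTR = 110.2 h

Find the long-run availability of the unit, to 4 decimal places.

A(A) = MTBF/(MTBF+MTTR) = 28551/(28551+110.2) = 0.9962

0.9962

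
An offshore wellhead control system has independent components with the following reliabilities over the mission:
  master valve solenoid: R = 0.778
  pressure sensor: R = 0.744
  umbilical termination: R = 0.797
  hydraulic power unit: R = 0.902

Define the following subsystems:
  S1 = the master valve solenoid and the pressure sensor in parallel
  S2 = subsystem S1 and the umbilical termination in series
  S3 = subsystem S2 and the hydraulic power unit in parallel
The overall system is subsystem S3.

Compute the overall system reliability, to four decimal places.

Parallel (master valve solenoid and pressure sensor): 1 − (1 − 0.778000)(1 − 0.744000) = 0.943168
Series ([0.943168] and umbilical termination): 0.943168 × 0.797000 = 0.751705
Parallel ([0.751705] and hydraulic power unit): 1 − (1 − 0.751705)(1 − 0.902000) = 0.9757

0.9757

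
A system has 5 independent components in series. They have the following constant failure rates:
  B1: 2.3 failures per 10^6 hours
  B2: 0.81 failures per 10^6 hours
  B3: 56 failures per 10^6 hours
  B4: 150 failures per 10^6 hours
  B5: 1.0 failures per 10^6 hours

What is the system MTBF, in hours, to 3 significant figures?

4760

Series of exponential components: λ_sys = Σ λ_i
λ_sys = 0.0000023 + 0.00000081 + 0.000056 + 0.00015 + 0.0000010 = 2.1011e-04 /h
MTBF = 1 / λ_sys = 4760 h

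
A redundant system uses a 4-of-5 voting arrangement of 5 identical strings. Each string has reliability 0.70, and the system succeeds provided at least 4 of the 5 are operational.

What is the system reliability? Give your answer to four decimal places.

0.5282

R = Σ_{i=4}^{5} C(5,i) p^i (1−p)^{5−i} with p = 0.70
C(5,4)·0.70^4·0.30^1 = 0.360150
C(5,5)·0.70^5·0.30^0 = 0.168070
Sum = 0.5282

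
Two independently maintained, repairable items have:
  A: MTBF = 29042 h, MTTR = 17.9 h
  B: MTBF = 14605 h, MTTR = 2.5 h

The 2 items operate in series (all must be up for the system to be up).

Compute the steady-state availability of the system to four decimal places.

0.9992

A(A) = MTBF/(MTBF+MTTR) = 29042/(29042+17.9) = 0.999384
A(B) = MTBF/(MTBF+MTTR) = 14605/(14605+2.5) = 0.999829
Series availability: 0.999384 × 0.999829 = 0.9992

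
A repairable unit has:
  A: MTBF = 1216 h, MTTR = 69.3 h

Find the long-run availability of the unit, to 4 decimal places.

A(A) = MTBF/(MTBF+MTTR) = 1216/(1216+69.3) = 0.9461

0.9461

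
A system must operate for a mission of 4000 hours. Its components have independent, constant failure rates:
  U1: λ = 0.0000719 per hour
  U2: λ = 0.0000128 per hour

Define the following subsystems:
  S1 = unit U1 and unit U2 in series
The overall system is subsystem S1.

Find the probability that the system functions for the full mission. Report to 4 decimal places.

R(U1) = exp(−0.0000719 × 4000) = 0.750062
R(U2) = exp(−0.0000128 × 4000) = 0.950089
Series (U1 and U2): 0.750062 × 0.950089 = 0.7126

0.7126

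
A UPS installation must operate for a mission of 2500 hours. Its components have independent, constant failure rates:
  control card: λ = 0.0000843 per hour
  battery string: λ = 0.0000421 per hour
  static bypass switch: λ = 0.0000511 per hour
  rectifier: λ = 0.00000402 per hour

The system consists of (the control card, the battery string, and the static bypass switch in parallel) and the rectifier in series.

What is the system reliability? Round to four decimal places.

R(control card) = exp(−0.0000843 × 2500) = 0.809977
R(battery string) = exp(−0.0000421 × 2500) = 0.900099
R(static bypass switch) = exp(−0.0000511 × 2500) = 0.880073
R(rectifier) = exp(−0.00000402 × 2500) = 0.990000
Parallel (control card, battery string, and static bypass switch): 1 − (1 − 0.809977)(1 − 0.900099)(1 − 0.880073) = 0.997723
Series ([0.997723] and rectifier): 0.997723 × 0.990000 = 0.9877

0.9877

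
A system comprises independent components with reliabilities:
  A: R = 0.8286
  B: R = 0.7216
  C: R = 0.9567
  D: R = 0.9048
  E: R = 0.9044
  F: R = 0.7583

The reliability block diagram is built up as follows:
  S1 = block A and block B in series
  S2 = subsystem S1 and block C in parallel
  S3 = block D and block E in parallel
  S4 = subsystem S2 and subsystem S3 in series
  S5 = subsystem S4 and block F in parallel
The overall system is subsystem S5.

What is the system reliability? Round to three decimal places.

Series (A and B): 0.82860 × 0.72160 = 0.59792
Parallel ([0.59792] and C): 1 − (1 − 0.59792)(1 − 0.95670) = 0.98259
Parallel (D and E): 1 − (1 − 0.90480)(1 − 0.90440) = 0.99090
Series ([0.98259] and [0.99090]): 0.98259 × 0.99090 = 0.97365
Parallel ([0.97365] and F): 1 − (1 − 0.97365)(1 − 0.75830) = 0.994

0.994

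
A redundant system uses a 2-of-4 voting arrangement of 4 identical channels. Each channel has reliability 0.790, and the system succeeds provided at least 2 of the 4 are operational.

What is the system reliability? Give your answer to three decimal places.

0.969

R = Σ_{i=2}^{4} C(4,i) p^i (1−p)^{4−i} with p = 0.790
C(4,2)·0.790^2·0.210^2 = 0.16514
C(4,3)·0.790^3·0.210^1 = 0.41415
C(4,4)·0.790^4·0.210^0 = 0.38950
Sum = 0.969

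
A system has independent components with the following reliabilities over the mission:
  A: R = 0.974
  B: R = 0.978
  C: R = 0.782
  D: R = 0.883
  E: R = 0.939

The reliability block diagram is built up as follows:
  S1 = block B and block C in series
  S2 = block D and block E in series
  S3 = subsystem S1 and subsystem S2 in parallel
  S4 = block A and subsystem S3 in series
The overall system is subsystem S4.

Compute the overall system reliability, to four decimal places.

0.9349

Series (B and C): 0.978000 × 0.782000 = 0.764796
Series (D and E): 0.883000 × 0.939000 = 0.829137
Parallel ([0.764796] and [0.829137]): 1 − (1 − 0.764796)(1 − 0.829137) = 0.959812
Series (A and [0.959812]): 0.974000 × 0.959812 = 0.9349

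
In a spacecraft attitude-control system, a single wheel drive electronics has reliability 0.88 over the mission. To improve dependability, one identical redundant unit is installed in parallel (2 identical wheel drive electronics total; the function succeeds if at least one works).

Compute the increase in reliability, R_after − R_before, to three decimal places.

0.106

R_before = 0.88
R_after = 1 − (1 − 0.88)^2 = 0.986
ΔR = 0.986 − 0.88 = 0.106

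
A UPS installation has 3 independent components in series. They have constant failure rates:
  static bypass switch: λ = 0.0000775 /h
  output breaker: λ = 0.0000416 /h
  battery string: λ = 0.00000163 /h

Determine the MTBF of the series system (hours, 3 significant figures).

Series of exponential components: λ_sys = Σ λ_i
λ_sys = 0.0000775 + 0.0000416 + 0.00000163 = 1.2073e-04 /h
MTBF = 1 / λ_sys = 8280 h

8280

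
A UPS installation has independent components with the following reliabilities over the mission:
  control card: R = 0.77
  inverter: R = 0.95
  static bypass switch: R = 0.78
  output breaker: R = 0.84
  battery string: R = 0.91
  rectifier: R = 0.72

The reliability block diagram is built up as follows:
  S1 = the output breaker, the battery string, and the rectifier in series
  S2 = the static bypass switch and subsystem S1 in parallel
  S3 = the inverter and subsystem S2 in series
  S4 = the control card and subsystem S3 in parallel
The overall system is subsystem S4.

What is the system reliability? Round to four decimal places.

0.9669

Series (output breaker, battery string, and rectifier): 0.840000 × 0.910000 × 0.720000 = 0.550368
Parallel (static bypass switch and [0.550368]): 1 − (1 − 0.780000)(1 − 0.550368) = 0.901081
Series (inverter and [0.901081]): 0.950000 × 0.901081 = 0.856027
Parallel (control card and [0.856027]): 1 − (1 − 0.770000)(1 − 0.856027) = 0.9669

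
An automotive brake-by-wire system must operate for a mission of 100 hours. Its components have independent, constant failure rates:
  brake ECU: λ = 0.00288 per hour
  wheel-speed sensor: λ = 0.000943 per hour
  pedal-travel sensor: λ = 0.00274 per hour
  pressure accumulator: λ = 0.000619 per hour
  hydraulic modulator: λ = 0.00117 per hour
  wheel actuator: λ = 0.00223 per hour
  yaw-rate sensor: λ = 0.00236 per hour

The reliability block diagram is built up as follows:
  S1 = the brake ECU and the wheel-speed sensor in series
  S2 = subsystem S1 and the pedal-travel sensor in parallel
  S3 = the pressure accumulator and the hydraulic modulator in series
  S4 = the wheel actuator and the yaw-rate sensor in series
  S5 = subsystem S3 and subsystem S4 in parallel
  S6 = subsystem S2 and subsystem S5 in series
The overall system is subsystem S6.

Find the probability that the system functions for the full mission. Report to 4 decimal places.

0.8682

R(brake ECU) = exp(−0.00288 × 100) = 0.749762
R(wheel-speed sensor) = exp(−0.000943 × 100) = 0.910010
R(pedal-travel sensor) = exp(−0.00274 × 100) = 0.760332
R(pressure accumulator) = exp(−0.000619 × 100) = 0.939977
R(hydraulic modulator) = exp(−0.00117 × 100) = 0.889585
R(wheel actuator) = exp(−0.00223 × 100) = 0.800115
R(yaw-rate sensor) = exp(−0.00236 × 100) = 0.789781
Series (brake ECU and wheel-speed sensor): 0.749762 × 0.910010 = 0.682291
Parallel ([0.682291] and pedal-travel sensor): 1 − (1 − 0.682291)(1 − 0.760332) = 0.923855
Series (pressure accumulator and hydraulic modulator): 0.939977 × 0.889585 = 0.836189
Series (wheel actuator and yaw-rate sensor): 0.800115 × 0.789781 = 0.631916
Parallel ([0.836189] and [0.631916]): 1 − (1 − 0.836189)(1 − 0.631916) = 0.939704
Series ([0.923855] and [0.939704]): 0.923855 × 0.939704 = 0.8682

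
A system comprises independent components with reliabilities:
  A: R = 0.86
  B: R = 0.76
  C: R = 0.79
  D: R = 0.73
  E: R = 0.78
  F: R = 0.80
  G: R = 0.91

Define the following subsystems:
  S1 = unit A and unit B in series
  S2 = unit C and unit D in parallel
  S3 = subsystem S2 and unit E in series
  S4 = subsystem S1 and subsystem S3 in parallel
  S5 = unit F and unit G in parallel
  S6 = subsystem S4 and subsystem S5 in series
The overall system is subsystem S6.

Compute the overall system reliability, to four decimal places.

Series (A and B): 0.860000 × 0.760000 = 0.653600
Parallel (C and D): 1 − (1 − 0.790000)(1 − 0.730000) = 0.943300
Series ([0.943300] and E): 0.943300 × 0.780000 = 0.735774
Parallel ([0.653600] and [0.735774]): 1 − (1 − 0.653600)(1 − 0.735774) = 0.908472
Parallel (F and G): 1 − (1 − 0.800000)(1 − 0.910000) = 0.982000
Series ([0.908472] and [0.982000]): 0.908472 × 0.982000 = 0.8921

0.8921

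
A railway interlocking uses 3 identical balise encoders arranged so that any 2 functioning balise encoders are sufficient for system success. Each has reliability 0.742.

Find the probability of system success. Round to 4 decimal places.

0.8347

R = Σ_{i=2}^{3} C(3,i) p^i (1−p)^{3−i} with p = 0.742
C(3,2)·0.742^2·0.258^1 = 0.426137
C(3,3)·0.742^3·0.258^0 = 0.408518
Sum = 0.8347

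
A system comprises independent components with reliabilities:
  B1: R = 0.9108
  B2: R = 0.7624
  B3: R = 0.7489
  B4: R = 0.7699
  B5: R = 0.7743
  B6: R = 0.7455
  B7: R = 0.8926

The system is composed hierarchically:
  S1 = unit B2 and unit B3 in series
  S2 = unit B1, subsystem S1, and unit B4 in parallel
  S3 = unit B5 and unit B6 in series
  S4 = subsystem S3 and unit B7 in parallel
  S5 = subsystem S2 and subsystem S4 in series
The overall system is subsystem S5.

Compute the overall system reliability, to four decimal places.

Series (B2 and B3): 0.762400 × 0.748900 = 0.570961
Parallel (B1, [0.570961], and B4): 1 − (1 − 0.910800)(1 − 0.570961)(1 − 0.769900) = 0.991194
Series (B5 and B6): 0.774300 × 0.745500 = 0.577241
Parallel ([0.577241] and B7): 1 − (1 − 0.577241)(1 − 0.892600) = 0.954596
Series ([0.991194] and [0.954596]): 0.991194 × 0.954596 = 0.9462

0.9462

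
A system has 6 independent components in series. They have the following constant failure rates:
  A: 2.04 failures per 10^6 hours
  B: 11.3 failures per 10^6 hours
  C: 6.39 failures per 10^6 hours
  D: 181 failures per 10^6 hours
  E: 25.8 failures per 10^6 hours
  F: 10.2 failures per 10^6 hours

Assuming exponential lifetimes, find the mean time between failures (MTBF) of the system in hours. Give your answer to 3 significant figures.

4220

Series of exponential components: λ_sys = Σ λ_i
λ_sys = 0.00000204 + 0.0000113 + 0.00000639 + 0.000181 + 0.0000258 + 0.0000102 = 2.3673e-04 /h
MTBF = 1 / λ_sys = 4220 h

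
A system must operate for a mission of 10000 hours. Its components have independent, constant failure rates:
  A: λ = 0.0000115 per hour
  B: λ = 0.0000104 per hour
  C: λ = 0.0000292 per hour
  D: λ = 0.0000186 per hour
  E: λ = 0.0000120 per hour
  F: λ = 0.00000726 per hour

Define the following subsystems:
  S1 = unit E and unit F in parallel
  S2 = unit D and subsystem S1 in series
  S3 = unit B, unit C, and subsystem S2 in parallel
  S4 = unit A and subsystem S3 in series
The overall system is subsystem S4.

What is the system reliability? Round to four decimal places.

R(A) = exp(−0.0000115 × 10000) = 0.891366
R(B) = exp(−0.0000104 × 10000) = 0.901225
R(C) = exp(−0.0000292 × 10000) = 0.746769
R(D) = exp(−0.0000186 × 10000) = 0.830274
R(E) = exp(−0.0000120 × 10000) = 0.886920
R(F) = exp(−0.00000726 × 10000) = 0.929973
Parallel (E and F): 1 − (1 − 0.886920)(1 − 0.929973) = 0.992081
Series (D and [0.992081]): 0.830274 × 0.992081 = 0.823699
Parallel (B, C, and [0.823699]): 1 − (1 − 0.901225)(1 − 0.746769)(1 − 0.823699) = 0.995590
Series (A and [0.995590]): 0.891366 × 0.995590 = 0.8874

0.8874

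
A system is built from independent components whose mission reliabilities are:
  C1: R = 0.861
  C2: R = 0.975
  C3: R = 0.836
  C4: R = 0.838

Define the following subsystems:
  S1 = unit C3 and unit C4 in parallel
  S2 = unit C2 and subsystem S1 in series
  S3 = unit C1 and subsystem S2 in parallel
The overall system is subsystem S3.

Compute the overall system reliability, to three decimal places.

Parallel (C3 and C4): 1 − (1 − 0.83600)(1 − 0.83800) = 0.97343
Series (C2 and [0.97343]): 0.97500 × 0.97343 = 0.94909
Parallel (C1 and [0.94909]): 1 − (1 − 0.86100)(1 − 0.94909) = 0.993

0.993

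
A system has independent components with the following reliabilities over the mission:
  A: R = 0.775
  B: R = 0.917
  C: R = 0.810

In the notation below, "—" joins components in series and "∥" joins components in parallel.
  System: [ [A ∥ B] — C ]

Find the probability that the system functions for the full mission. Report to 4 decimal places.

0.7949

Parallel (A and B): 1 − (1 − 0.775000)(1 − 0.917000) = 0.981325
Series ([0.981325] and C): 0.981325 × 0.810000 = 0.7949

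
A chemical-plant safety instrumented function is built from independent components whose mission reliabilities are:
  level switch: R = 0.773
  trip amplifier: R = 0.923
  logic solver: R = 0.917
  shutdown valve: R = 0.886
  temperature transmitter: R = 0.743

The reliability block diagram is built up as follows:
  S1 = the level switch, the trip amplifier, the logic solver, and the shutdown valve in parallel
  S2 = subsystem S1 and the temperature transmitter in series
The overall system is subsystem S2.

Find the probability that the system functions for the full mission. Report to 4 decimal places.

Parallel (level switch, trip amplifier, logic solver, and shutdown valve): 1 − (1 − 0.773000)(1 − 0.923000)(1 − 0.917000)(1 − 0.886000) = 0.999835
Series ([0.999835] and temperature transmitter): 0.999835 × 0.743000 = 0.7429

0.7429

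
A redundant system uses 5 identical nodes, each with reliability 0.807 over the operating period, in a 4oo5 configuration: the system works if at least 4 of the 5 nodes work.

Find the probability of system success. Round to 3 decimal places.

0.752

R = Σ_{i=4}^{5} C(5,i) p^i (1−p)^{5−i} with p = 0.807
C(5,4)·0.807^4·0.193^1 = 0.40928
C(5,5)·0.807^5·0.193^0 = 0.34227
Sum = 0.752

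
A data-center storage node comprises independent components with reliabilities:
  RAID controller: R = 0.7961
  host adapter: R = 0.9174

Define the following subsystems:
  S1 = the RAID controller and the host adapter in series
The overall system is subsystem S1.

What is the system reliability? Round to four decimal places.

Series (RAID controller and host adapter): 0.796100 × 0.917400 = 0.7303

0.7303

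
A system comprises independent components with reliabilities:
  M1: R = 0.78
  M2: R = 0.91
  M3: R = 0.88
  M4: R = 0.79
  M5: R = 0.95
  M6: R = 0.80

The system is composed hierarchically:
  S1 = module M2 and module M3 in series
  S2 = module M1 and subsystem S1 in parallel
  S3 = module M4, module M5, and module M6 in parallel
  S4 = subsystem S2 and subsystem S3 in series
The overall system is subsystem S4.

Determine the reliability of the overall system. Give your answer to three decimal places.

0.954

Series (M2 and M3): 0.91000 × 0.88000 = 0.80080
Parallel (M1 and [0.80080]): 1 − (1 − 0.78000)(1 − 0.80080) = 0.95618
Parallel (M4, M5, and M6): 1 − (1 − 0.79000)(1 − 0.95000)(1 − 0.80000) = 0.99790
Series ([0.95618] and [0.99790]): 0.95618 × 0.99790 = 0.954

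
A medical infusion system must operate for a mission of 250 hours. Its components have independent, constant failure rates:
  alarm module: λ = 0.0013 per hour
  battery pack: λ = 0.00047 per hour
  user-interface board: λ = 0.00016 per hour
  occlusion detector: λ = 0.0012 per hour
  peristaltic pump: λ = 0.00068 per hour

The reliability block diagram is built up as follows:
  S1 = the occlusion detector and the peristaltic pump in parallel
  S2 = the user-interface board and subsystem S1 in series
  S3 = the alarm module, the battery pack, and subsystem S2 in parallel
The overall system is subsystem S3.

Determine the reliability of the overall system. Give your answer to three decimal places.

0.998

R(alarm module) = exp(−0.0013 × 250) = 0.72253
R(battery pack) = exp(−0.00047 × 250) = 0.88914
R(user-interface board) = exp(−0.00016 × 250) = 0.96079
R(occlusion detector) = exp(−0.0012 × 250) = 0.74082
R(peristaltic pump) = exp(−0.00068 × 250) = 0.84366
Parallel (occlusion detector and peristaltic pump): 1 − (1 − 0.74082)(1 − 0.84366) = 0.95948
Series (user-interface board and [0.95948]): 0.96079 × 0.95948 = 0.92186
Parallel (alarm module, battery pack, and [0.92186]): 1 − (1 − 0.72253)(1 − 0.88914)(1 − 0.92186) = 0.998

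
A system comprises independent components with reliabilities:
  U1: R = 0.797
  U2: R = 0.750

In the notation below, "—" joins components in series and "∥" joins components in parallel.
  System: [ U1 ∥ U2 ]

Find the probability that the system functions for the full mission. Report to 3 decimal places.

Parallel (U1 and U2): 1 − (1 − 0.79700)(1 − 0.75000) = 0.949

0.949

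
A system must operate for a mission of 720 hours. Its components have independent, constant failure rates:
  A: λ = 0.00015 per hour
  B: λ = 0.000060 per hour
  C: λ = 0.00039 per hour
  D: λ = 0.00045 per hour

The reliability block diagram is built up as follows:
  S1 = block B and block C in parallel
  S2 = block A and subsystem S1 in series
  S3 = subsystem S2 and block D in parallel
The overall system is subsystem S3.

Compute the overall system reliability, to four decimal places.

R(A) = exp(−0.00015 × 720) = 0.897628
R(B) = exp(−0.000060 × 720) = 0.957720
R(C) = exp(−0.00039 × 720) = 0.755179
R(D) = exp(−0.00045 × 720) = 0.723250
Parallel (B and C): 1 − (1 − 0.957720)(1 − 0.755179) = 0.989649
Series (A and [0.989649]): 0.897628 × 0.989649 = 0.888337
Parallel ([0.888337] and D): 1 − (1 − 0.888337)(1 − 0.723250) = 0.9691

0.9691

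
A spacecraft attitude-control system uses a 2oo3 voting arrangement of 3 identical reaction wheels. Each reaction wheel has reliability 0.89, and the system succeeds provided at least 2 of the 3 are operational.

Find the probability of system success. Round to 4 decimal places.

0.9664

R = Σ_{i=2}^{3} C(3,i) p^i (1−p)^{3−i} with p = 0.89
C(3,2)·0.89^2·0.11^1 = 0.261393
C(3,3)·0.89^3·0.11^0 = 0.704969
Sum = 0.9664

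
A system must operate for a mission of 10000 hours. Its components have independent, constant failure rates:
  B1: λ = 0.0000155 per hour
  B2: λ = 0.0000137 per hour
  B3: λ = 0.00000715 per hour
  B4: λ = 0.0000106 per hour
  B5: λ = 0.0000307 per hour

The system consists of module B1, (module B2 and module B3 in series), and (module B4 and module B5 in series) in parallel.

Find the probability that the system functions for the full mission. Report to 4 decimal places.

R(B1) = exp(−0.0000155 × 10000) = 0.856415
R(B2) = exp(−0.0000137 × 10000) = 0.871970
R(B3) = exp(−0.00000715 × 10000) = 0.930996
R(B4) = exp(−0.0000106 × 10000) = 0.899425
R(B5) = exp(−0.0000307 × 10000) = 0.735651
Series (B2 and B3): 0.871970 × 0.930996 = 0.811801
Series (B4 and B5): 0.899425 × 0.735651 = 0.661663
Parallel (B1, [0.811801], and [0.661663]): 1 − (1 − 0.856415)(1 − 0.811801)(1 − 0.661663) = 0.9909

0.9909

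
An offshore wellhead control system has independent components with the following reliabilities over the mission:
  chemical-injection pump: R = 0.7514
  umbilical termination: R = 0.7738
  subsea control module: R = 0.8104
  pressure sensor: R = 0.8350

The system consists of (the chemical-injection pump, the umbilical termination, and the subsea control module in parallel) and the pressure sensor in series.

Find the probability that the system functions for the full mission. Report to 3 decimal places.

Parallel (chemical-injection pump, umbilical termination, and subsea control module): 1 − (1 − 0.75140)(1 − 0.77380)(1 − 0.81040) = 0.98934
Series ([0.98934] and pressure sensor): 0.98934 × 0.83500 = 0.826

0.826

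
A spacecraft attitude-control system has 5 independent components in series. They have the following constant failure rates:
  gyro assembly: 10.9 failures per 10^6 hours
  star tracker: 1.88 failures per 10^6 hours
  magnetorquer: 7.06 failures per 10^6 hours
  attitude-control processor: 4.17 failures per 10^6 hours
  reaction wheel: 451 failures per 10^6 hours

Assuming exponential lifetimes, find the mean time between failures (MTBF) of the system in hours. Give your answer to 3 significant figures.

Series of exponential components: λ_sys = Σ λ_i
λ_sys = 0.0000109 + 0.00000188 + 0.00000706 + 0.00000417 + 0.000451 = 4.7501e-04 /h
MTBF = 1 / λ_sys = 2110 h

2110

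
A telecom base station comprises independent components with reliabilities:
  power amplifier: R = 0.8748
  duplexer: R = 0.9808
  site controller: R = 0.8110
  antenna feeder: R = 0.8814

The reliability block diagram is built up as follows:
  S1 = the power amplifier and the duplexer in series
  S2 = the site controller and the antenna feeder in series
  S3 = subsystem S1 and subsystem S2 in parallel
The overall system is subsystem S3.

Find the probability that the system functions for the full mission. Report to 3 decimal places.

Series (power amplifier and duplexer): 0.87480 × 0.98080 = 0.85800
Series (site controller and antenna feeder): 0.81100 × 0.88140 = 0.71482
Parallel ([0.85800] and [0.71482]): 1 − (1 − 0.85800)(1 − 0.71482) = 0.960

0.960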